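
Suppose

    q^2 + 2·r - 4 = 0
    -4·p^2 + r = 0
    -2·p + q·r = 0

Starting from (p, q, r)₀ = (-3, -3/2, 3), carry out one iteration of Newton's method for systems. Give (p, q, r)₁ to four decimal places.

(-1.4107, -3.5119, -2.1429)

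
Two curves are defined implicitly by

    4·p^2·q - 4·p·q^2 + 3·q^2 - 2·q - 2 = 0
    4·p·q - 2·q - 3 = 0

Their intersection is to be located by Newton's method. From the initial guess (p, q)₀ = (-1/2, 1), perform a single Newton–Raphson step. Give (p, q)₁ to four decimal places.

(13.2500, 13.0000)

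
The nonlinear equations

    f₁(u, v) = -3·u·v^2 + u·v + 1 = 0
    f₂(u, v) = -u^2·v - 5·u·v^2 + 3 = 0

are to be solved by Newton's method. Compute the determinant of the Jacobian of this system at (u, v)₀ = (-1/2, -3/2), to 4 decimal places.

0.1875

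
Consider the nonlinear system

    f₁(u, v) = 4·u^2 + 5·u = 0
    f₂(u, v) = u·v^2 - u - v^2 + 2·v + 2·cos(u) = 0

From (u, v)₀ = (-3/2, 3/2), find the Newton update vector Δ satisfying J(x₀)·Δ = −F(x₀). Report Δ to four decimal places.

(0.2143, -0.0524)

At (-3/2, 3/2): F = (1.5000, -0.983526).
Jacobian J = [[8·u + 5, 0], [v^2 - 2·sin(u) - 1, 2·u·v - 2·v + 2]].
At the point, J = [[-7.0000, 0.0000], [3.244990, -5.5000]] (det J = 38.5000).
Solving J·Δ = −F gives Δ = (0.2143, -0.0524).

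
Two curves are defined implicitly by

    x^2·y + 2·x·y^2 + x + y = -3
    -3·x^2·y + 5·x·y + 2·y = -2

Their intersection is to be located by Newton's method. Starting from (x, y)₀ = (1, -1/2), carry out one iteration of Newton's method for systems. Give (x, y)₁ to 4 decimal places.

At (1, -1/2): F = (3.5000, 0.0000).
Jacobian J = [[2·x·y + 2·y^2 + 1, x^2 + 4·x·y + 1], [-6·x·y + 5·y, -3·x^2 + 5·x + 2]].
At the point, J = [[0.5000, 0.0000], [0.5000, 4.0000]] (det J = 2.0000).
Solving J·Δ = −F gives Δ = (-7.0000, 0.8750).
Then the next iterate is (x, y)₁ = (-6.0000, 0.3750).

(-6.0000, 0.3750)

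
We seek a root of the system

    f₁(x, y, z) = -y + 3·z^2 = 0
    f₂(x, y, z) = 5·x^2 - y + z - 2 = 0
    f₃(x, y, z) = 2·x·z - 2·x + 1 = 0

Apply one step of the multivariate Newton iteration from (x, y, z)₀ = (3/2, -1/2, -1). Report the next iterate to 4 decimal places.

(0.8048, -1.4384, -0.2603)

At (3/2, -1/2, -1): F = (3.5000, 8.7500, -5.0000).
Jacobian J = [[0, -1, 6·z], [10·x, -1, 1], [2·z - 2, 0, 2·x]].
At the point, J = [[0.0000, -1.0000, -6.0000], [15.0000, -1.0000, 1.0000], [-4.0000, 0.0000, 3.0000]] (det J = 73.0000).
Solving J·Δ = −F gives Δ = (-0.6952, -0.9384, 0.7397).
Then the next iterate is (x, y, z)₁ = (0.8048, -1.4384, -0.2603).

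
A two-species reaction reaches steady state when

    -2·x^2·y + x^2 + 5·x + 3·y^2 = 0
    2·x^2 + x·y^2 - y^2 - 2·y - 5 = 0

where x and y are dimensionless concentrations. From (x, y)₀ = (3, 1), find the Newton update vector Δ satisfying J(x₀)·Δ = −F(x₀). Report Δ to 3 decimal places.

At (3, 1): F = (9.000, 13.000).
Jacobian J = [[-4·x·y + 2·x + 5, -2·x^2 + 6·y], [4·x + y^2, 2·x·y - 2·y - 2]].
At the point, J = [[-1.000, -12.000], [13.000, 2.000]] (det J = 154.000).
Solving J·Δ = −F gives Δ = (-1.130, 0.844).

(-1.130, 0.844)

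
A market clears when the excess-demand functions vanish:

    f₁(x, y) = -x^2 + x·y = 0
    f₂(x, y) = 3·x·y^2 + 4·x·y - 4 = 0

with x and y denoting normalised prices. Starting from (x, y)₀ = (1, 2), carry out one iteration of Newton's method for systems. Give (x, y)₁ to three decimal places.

At (1, 2): F = (1.000, 16.000).
Jacobian J = [[-2·x + y, x], [3·y^2 + 4·y, 6·x·y + 4·x]].
At the point, J = [[0.000, 1.000], [20.000, 16.000]] (det J = -20.000).
Solving J·Δ = −F gives Δ = (0.000, -1.000).
Then the next iterate is (x, y)₁ = (1.000, 1.000).

(1.000, 1.000)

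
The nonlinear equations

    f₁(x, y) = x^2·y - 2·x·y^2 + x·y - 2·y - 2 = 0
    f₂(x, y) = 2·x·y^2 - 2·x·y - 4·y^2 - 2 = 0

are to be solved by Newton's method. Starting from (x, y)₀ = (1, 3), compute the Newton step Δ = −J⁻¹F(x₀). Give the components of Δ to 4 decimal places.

At (1, 3): F = (-20.0000, -26.0000).
Jacobian J = [[2·x·y - 2·y^2 + y, x^2 - 4·x·y + x - 2], [2·y^2 - 2·y, 4·x·y - 2·x - 8·y]].
At the point, J = [[-9.0000, -12.0000], [12.0000, -14.0000]] (det J = 270.0000).
Solving J·Δ = −F gives Δ = (0.1185, -1.7556).

(0.1185, -1.7556)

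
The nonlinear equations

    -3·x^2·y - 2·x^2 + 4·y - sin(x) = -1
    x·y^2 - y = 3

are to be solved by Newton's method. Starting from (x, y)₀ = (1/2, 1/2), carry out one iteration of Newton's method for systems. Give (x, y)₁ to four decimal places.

At (1/2, 1/2): F = (1.645574, -3.3750).
Jacobian J = [[-6·x·y - 4·x - cos(x), -3·x^2 + 4], [y^2, 2·x·y - 1]].
At the point, J = [[-4.377583, 3.2500], [0.2500, -0.5000]] (det J = 1.376291).
Solving J·Δ = −F gives Δ = (-7.3720, -10.4360).
Then the next iterate is (x, y)₁ = (-6.8720, -9.9360).

(-6.8720, -9.9360)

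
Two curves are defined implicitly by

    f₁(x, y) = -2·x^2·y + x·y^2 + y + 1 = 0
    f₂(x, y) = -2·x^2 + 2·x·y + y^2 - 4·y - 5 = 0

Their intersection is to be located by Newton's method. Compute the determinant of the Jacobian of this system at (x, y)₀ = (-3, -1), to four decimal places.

J = [[-4·x·y + y^2, -2·x^2 + 2·x·y + 1], [-4·x + 2·y, 2·x + 2·y - 4]].
At the point, J = [[-11.0000, -11.0000], [10.0000, -12.0000]].
det J = 242.0000.

242.0000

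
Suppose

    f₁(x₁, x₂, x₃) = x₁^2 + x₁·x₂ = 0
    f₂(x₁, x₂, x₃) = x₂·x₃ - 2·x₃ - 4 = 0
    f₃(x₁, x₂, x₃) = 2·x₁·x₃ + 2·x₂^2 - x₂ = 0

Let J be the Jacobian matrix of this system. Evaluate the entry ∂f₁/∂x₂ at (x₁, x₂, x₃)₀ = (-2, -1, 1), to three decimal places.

∂f₁/∂x₂ = x₁.
At (-2, -1, 1) this is -2.000.

-2.000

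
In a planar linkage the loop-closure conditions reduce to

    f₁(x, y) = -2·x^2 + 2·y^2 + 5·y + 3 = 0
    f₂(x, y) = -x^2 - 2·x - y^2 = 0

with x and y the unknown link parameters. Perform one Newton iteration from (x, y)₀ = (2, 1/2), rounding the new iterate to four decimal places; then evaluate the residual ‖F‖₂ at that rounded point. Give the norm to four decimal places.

At (2, 1/2): F = (-2.0000, -8.2500).
Jacobian J = [[-4·x, 4·y + 5], [-2·x - 2, -2·y]].
At the point, J = [[-8.0000, 7.0000], [-6.0000, -1.0000]] (det J = 50.0000).
Solving J·Δ = −F gives Δ = (-1.1950, -1.0800).
Then the next iterate is (x, y)₁ = (0.8050, -0.5800).
Re-evaluating at (0.8050, -0.5800): F = (-0.523250, -2.594425), so ‖F‖₂ = 2.6467.

2.6467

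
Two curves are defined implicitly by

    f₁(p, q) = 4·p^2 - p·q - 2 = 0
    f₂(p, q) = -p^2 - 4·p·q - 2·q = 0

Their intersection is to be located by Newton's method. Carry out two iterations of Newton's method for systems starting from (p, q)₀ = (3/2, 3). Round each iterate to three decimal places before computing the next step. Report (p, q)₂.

At (3/2, 3): F = (2.500, -26.250).
Jacobian J = [[8·p - q, -p], [-2·p - 4·q, -4·p - 2]].
At the point, J = [[9.000, -1.500], [-15.000, -8.000]] (det J = -94.500).
Solving J·Δ = −F gives Δ = (-0.628, -2.103).
Then the next iterate is (p, q)₁ = (0.872, 0.897).
Round to (0.872, 0.897) and repeat: F = (0.25935, -5.68312), J = [[6.079, -0.872], [-5.332, -5.488]].
Δ = (-0.168, -0.873), so (p, q)₂ = (0.704, 0.024).

(0.704, 0.024)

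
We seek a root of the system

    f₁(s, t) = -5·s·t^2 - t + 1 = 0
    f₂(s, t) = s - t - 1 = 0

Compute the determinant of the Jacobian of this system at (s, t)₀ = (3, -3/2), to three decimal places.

-32.750

J = [[-5·t^2, -10·s·t - 1], [1, -1]].
At the point, J = [[-11.250, 44.000], [1.000, -1.000]].
det J = -32.750.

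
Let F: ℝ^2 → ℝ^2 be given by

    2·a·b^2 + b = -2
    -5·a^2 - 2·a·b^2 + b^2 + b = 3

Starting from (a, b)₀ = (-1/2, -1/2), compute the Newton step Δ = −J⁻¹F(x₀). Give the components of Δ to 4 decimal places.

(0.7632, -0.8158)

At (-1/2, -1/2): F = (1.2500, -4.2500).
Jacobian J = [[2·b^2, 4·a·b + 1], [-10·a - 2·b^2, -4·a·b + 2·b + 1]].
At the point, J = [[0.5000, 2.0000], [4.5000, -1.0000]] (det J = -9.5000).
Solving J·Δ = −F gives Δ = (0.7632, -0.8158).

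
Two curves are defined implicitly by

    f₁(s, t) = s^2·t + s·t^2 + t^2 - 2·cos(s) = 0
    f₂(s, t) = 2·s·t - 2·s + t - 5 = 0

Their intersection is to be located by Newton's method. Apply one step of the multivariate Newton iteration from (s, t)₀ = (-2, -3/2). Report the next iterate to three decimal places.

(-1.857, -0.572)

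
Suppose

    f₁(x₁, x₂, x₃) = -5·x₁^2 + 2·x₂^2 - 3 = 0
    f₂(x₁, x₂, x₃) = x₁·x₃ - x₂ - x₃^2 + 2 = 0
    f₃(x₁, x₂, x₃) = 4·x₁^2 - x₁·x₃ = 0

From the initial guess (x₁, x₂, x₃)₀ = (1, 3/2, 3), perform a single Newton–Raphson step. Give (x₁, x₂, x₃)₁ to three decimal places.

At (1, 3/2, 3): F = (-3.500, -5.500, 1.000).
Jacobian J = [[-10·x₁, 4·x₂, 0], [x₃, -1, x₁ - 2·x₃], [8·x₁ - x₃, 0, -x₁]].
At the point, J = [[-10.000, 6.000, 0.000], [3.000, -1.000, -5.000], [5.000, 0.000, -1.000]] (det J = -142.000).
Solving J·Δ = −F gives Δ = (-0.468, -0.197, -1.342).
Then the next iterate is (x₁, x₂, x₃)₁ = (0.532, 1.303, 1.658).

(0.532, 1.303, 1.658)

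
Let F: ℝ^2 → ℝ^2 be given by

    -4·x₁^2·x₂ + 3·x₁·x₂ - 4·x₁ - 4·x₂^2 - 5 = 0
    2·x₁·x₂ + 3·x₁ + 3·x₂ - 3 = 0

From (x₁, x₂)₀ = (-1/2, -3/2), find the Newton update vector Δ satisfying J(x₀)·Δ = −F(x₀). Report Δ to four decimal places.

(1.8879, 3.7500)

At (-1/2, -3/2): F = (-8.2500, -7.5000).
Jacobian J = [[-8·x₁·x₂ + 3·x₂ - 4, -4·x₁^2 + 3·x₁ - 8·x₂], [2·x₂ + 3, 2·x₁ + 3]].
At the point, J = [[-14.5000, 9.5000], [0.0000, 2.0000]] (det J = -29.0000).
Solving J·Δ = −F gives Δ = (1.8879, 3.7500).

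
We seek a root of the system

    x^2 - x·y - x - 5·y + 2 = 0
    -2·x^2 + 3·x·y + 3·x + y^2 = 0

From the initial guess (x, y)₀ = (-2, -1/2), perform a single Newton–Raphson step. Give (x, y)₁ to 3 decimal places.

(-0.354, 0.198)

At (-2, -1/2): F = (9.500, -10.750).
Jacobian J = [[2·x - y - 1, -x - 5], [-4·x + 3·y + 3, 3·x + 2·y]].
At the point, J = [[-4.500, -3.000], [9.500, -7.000]] (det J = 60.000).
Solving J·Δ = −F gives Δ = (1.646, 0.698).
Then the next iterate is (x, y)₁ = (-0.354, 0.198).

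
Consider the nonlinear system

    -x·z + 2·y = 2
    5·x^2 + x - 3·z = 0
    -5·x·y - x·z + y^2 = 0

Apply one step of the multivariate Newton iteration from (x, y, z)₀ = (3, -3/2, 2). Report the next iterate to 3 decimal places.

(1.449, -0.594, -0.029)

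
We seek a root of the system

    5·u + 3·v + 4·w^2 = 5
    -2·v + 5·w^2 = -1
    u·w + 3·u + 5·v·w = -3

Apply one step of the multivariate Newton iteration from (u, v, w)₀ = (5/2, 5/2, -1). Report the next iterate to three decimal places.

(-0.179, 1.455, -0.691)

At (5/2, 5/2, -1): F = (19.000, 1.000, -4.500).
Jacobian J = [[5, 3, 8·w], [0, -2, 10·w], [w + 3, 5·w, u + 5·v]].
At the point, J = [[5.000, 3.000, -8.000], [0.000, -2.000, -10.000], [2.000, -5.000, 15.000]] (det J = -492.000).
Solving J·Δ = −F gives Δ = (-2.679, -1.045, 0.309).
Then the next iterate is (u, v, w)₁ = (-0.179, 1.455, -0.691).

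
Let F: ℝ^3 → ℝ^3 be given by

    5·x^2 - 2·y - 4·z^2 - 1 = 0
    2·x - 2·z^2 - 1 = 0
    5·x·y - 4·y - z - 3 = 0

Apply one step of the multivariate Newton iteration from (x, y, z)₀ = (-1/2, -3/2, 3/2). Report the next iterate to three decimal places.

(0.304, -1.495, 0.685)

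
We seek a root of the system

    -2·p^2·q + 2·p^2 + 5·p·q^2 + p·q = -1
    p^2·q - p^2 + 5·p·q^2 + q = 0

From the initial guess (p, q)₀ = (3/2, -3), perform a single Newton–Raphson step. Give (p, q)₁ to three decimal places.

At (3/2, -3): F = (82.000, 55.500).
Jacobian J = [[-4·p·q + 4·p + 5·q^2 + q, -2·p^2 + 10·p·q + p], [2·p·q - 2·p + 5·q^2, p^2 + 10·p·q + 1]].
At the point, J = [[66.000, -48.000], [33.000, -41.750]] (det J = -1171.500).
Solving J·Δ = −F gives Δ = (-0.648, 0.817).
Then the next iterate is (p, q)₁ = (0.852, -2.183).

(0.852, -2.183)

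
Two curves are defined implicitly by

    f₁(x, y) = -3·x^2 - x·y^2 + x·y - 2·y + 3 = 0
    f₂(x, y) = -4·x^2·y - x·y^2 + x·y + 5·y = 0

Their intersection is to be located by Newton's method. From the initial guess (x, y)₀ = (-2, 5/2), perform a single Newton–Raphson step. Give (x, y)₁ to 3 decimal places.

At (-2, 5/2): F = (-6.500, -20.000).
Jacobian J = [[-6·x - y^2 + y, -2·x·y + x - 2], [-8·x·y - y^2 + y, -4·x^2 - 2·x·y + x + 5]].
At the point, J = [[8.250, 6.000], [36.250, -3.000]] (det J = -242.250).
Solving J·Δ = −F gives Δ = (0.576, 0.292).
Then the next iterate is (x, y)₁ = (-1.424, 2.792).

(-1.424, 2.792)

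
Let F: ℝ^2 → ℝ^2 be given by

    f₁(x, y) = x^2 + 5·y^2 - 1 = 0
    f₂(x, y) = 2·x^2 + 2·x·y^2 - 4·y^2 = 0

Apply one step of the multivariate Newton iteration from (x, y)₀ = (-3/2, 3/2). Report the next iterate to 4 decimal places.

(-0.4035, 0.8860)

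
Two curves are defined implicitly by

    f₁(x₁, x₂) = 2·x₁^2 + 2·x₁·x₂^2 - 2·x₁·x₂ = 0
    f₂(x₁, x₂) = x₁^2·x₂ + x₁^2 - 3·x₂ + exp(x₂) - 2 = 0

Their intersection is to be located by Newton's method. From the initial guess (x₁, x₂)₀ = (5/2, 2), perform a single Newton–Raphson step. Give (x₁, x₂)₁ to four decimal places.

(2.0699, 0.9014)

At (5/2, 2): F = (22.5000, 18.139056).
Jacobian J = [[4·x₁ + 2·x₂^2 - 2·x₂, 4·x₁·x₂ - 2·x₁], [2·x₁·x₂ + 2·x₁, x₁^2 + exp(x₂) - 3]].
At the point, J = [[14.0000, 15.0000], [15.0000, 10.639056]] (det J = -76.053215).
Solving J·Δ = −F gives Δ = (-0.4301, -1.0986).
Then the next iterate is (x₁, x₂)₁ = (2.0699, 0.9014).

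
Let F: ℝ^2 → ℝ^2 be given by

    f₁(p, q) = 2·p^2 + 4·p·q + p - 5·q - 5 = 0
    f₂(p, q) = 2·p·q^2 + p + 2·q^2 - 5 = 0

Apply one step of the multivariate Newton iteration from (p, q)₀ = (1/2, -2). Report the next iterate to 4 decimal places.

At (1/2, -2): F = (2.0000, 7.5000).
Jacobian J = [[4·p + 4·q + 1, 4·p - 5], [2·q^2 + 1, 4·p·q + 4·q]].
At the point, J = [[-5.0000, -3.0000], [9.0000, -12.0000]] (det J = 87.0000).
Solving J·Δ = −F gives Δ = (0.0172, 0.6379).
Then the next iterate is (p, q)₁ = (0.5172, -1.3621).

(0.5172, -1.3621)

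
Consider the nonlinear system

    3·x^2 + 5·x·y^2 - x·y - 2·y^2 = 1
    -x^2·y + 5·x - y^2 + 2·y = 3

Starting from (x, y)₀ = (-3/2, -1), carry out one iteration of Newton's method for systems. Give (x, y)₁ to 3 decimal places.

(3.288, -0.043)

At (-3/2, -1): F = (-5.250, -11.250).
Jacobian J = [[6·x + 5·y^2 - y, 10·x·y - x - 4·y], [-2·x·y + 5, -x^2 - 2·y + 2]].
At the point, J = [[-3.000, 20.500], [2.000, 1.750]] (det J = -46.250).
Solving J·Δ = −F gives Δ = (4.788, 0.957).
Then the next iterate is (x, y)₁ = (3.288, -0.043).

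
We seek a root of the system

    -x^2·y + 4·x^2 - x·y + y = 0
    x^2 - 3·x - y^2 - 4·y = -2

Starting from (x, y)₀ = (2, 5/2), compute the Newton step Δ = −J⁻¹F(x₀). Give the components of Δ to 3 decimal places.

At (2, 5/2): F = (3.500, -16.250).
Jacobian J = [[-2·x·y + 8·x - y, -x^2 - x + 1], [2·x - 3, -2·y - 4]].
At the point, J = [[3.500, -5.000], [1.000, -9.000]] (det J = -26.500).
Solving J·Δ = −F gives Δ = (-4.255, -2.278).

(-4.255, -2.278)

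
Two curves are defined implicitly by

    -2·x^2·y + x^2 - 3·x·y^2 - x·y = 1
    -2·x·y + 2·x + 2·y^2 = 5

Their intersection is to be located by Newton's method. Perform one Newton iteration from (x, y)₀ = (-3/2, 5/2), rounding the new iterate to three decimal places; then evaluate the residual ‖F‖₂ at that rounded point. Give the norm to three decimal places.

At (-3/2, 5/2): F = (21.875, 12.000).
Jacobian J = [[-4·x·y + 2·x - 3·y^2 - y, -2·x^2 - 6·x·y - x], [-2·y + 2, -2·x + 4·y]].
At the point, J = [[-9.250, 19.500], [-3.000, 13.000]] (det J = -61.750).
Solving J·Δ = −F gives Δ = (0.816, -0.735).
Then the next iterate is (x, y)₁ = (-0.684, 1.765).
Re-evaluating at (-0.684, 1.765): F = (5.41603, 2.27697), so ‖F‖₂ = 5.875.

5.875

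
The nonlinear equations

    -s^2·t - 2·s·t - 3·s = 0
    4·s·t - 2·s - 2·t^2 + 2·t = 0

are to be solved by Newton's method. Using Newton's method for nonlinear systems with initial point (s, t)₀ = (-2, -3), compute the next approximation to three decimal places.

(-1.333, -2.111)

At (-2, -3): F = (6.000, 4.000).
Jacobian J = [[-2·s·t - 2·t - 3, -s^2 - 2·s], [4·t - 2, 4·s - 4·t + 2]].
At the point, J = [[-9.000, 0.000], [-14.000, 6.000]] (det J = -54.000).
Solving J·Δ = −F gives Δ = (0.667, 0.889).
Then the next iterate is (s, t)₁ = (-1.333, -2.111).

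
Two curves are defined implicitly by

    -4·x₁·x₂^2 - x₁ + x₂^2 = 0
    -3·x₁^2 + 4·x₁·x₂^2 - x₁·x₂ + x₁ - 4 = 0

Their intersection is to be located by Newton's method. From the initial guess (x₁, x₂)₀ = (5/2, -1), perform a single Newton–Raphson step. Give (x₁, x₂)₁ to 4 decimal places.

At (5/2, -1): F = (-11.5000, -7.7500).
Jacobian J = [[-4·x₂^2 - 1, -8·x₁·x₂ + 2·x₂], [-6·x₁ + 4·x₂^2 - x₂ + 1, 8·x₁·x₂ - x₁]].
At the point, J = [[-5.0000, 18.0000], [-9.0000, -22.5000]] (det J = 274.5000).
Solving J·Δ = −F gives Δ = (-1.4508, 0.2359).
Then the next iterate is (x₁, x₂)₁ = (1.0492, -0.7641).

(1.0492, -0.7641)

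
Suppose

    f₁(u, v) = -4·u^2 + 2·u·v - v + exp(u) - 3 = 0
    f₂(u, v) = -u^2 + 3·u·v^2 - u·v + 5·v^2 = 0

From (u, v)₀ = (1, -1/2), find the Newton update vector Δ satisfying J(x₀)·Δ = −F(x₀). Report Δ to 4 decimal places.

At (1, -1/2): F = (-4.781718, 1.5000).
Jacobian J = [[-8·u + 2·v + exp(u), 2·u - 1], [-2·u + 3·v^2 - v, 6·u·v - u + 10·v]].
At the point, J = [[-6.281718, 1.0000], [-0.7500, -9.0000]] (det J = 57.285464).
Solving J·Δ = −F gives Δ = (-0.7251, 0.2271).

(-0.7251, 0.2271)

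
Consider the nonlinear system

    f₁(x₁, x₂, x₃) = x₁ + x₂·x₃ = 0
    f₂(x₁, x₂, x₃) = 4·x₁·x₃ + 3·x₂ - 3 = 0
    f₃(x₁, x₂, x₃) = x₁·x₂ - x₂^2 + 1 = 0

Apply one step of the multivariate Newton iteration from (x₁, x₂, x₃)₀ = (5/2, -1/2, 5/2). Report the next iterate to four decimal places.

At (5/2, -1/2, 5/2): F = (1.2500, 20.5000, -0.5000).
Jacobian J = [[1, x₃, x₂], [4·x₃, 3, 4·x₁], [x₂, x₁ - 2·x₂, 0]].
At the point, J = [[1.0000, 2.5000, -0.5000], [10.0000, 3.0000, 10.0000], [-0.5000, 3.5000, 0.0000]] (det J = -65.7500).
Solving J·Δ = −F gives Δ = (-1.4125, -0.0589, -0.6198).
Then the next iterate is (x₁, x₂, x₃)₁ = (1.0875, -0.5589, 1.8802).

(1.0875, -0.5589, 1.8802)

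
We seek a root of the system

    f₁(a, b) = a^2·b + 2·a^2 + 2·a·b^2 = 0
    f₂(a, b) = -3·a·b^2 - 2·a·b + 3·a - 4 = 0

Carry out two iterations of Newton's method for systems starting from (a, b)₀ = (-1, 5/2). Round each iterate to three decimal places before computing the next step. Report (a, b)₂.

(-0.940, 1.274)

At (-1, 5/2): F = (-8.000, 16.750).
Jacobian J = [[2·a·b + 4·a + 2·b^2, a^2 + 4·a·b], [-3·b^2 - 2·b + 3, -6·a·b - 2·a]].
At the point, J = [[3.500, -9.000], [-20.750, 17.000]] (det J = -127.250).
Solving J·Δ = −F gives Δ = (0.116, -0.844).
Then the next iterate is (a, b)₁ = (-0.884, 1.656).
Round to (-0.884, 1.656) and repeat: F = (-1.99145, 3.54848), J = [[-0.97914, -5.07416], [-8.53901, 10.55142]].
Δ = (-0.056, -0.382), so (a, b)₂ = (-0.940, 1.274).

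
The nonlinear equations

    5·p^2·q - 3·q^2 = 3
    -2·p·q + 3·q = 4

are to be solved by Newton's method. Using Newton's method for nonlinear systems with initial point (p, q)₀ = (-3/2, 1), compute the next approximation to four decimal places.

(-1.2358, 0.7547)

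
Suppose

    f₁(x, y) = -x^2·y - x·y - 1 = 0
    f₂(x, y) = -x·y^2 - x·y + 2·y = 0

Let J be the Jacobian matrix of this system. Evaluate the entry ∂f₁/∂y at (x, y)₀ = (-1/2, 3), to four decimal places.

∂f₁/∂y = -x^2 - x.
At (-1/2, 3) this is 0.2500.

0.2500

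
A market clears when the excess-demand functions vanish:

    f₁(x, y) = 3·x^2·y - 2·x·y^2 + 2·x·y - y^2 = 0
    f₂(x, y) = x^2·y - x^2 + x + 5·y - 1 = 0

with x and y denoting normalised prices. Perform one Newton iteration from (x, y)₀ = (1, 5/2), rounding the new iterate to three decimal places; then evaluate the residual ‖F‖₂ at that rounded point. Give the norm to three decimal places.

At (1, 5/2): F = (-6.250, 14.000).
Jacobian J = [[6·x·y - 2·y^2 + 2·y, 3·x^2 - 4·x·y + 2·x - 2·y], [2·x·y - 2·x + 1, x^2 + 5]].
At the point, J = [[7.500, -10.000], [4.000, 6.000]] (det J = 85.000).
Solving J·Δ = −F gives Δ = (-1.206, -1.529).
Then the next iterate is (x, y)₁ = (-0.206, 0.971).
Re-evaluating at (-0.206, 0.971): F = (-0.83083, 3.64777), so ‖F‖₂ = 3.741.

3.741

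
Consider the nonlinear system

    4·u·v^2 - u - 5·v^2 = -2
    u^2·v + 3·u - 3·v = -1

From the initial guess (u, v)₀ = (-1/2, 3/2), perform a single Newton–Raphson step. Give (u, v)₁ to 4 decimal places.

(5.8882, 3.3026)

At (-1/2, 3/2): F = (-13.2500, -4.6250).
Jacobian J = [[4·v^2 - 1, 8·u·v - 10·v], [2·u·v + 3, u^2 - 3]].
At the point, J = [[8.0000, -21.0000], [1.5000, -2.7500]] (det J = 9.5000).
Solving J·Δ = −F gives Δ = (6.3882, 1.8026).
Then the next iterate is (u, v)₁ = (5.8882, 3.3026).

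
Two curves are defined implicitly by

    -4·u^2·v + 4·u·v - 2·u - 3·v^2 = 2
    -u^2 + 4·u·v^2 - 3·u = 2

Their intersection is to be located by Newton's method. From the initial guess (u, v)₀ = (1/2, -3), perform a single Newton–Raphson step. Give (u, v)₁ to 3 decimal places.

(0.714, -1.241)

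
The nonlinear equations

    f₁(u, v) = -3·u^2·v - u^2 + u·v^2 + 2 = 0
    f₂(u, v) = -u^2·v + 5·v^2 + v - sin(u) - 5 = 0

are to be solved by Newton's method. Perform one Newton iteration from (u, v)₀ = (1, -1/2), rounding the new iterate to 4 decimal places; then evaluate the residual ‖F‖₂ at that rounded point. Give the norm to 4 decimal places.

206.4602

At (1, -1/2): F = (2.7500, -4.591471).
Jacobian J = [[-6·u·v - 2·u + v^2, -3·u^2 + 2·u·v], [-2·u·v - cos(u), -u^2 + 10·v + 1]].
At the point, J = [[1.2500, -4.0000], [0.459698, -5.0000]] (det J = -4.411209).
Solving J·Δ = −F gives Δ = (-7.2805, -1.5877).
Then the next iterate is (u, v)₁ = (-6.2805, -2.0877).
Re-evaluating at (-6.2805, -2.0877): F = (182.227792, 97.050730), so ‖F‖₂ = 206.4602.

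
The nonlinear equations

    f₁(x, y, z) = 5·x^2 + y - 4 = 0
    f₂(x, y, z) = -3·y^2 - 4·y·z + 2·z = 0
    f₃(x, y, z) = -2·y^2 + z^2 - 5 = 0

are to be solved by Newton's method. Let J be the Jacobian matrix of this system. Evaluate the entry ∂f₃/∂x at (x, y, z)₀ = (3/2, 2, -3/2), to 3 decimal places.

∂f₃/∂x = 0.
At (3/2, 2, -3/2) this is 0.000.

0.000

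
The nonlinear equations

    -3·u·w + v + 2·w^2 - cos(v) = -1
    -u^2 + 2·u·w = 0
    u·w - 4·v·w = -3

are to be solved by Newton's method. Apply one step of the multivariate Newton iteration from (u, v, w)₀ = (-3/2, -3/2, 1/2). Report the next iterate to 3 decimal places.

(-0.671, 1.006, 0.355)

At (-3/2, -3/2, 1/2): F = (2.17926, -3.750, 5.250).
Jacobian J = [[-3·w, sin(v) + 1, -3·u + 4·w], [-2·u + 2·w, 0, 2·u], [w, -4·w, u - 4·v]].
At the point, J = [[-1.500, 0.00251, 6.500], [4.000, 0.000, -3.000], [0.500, -2.000, 4.500]] (det J = -43.04885).
Solving J·Δ = −F gives Δ = (0.829, 2.506, -0.145).
Then the next iterate is (u, v, w)₁ = (-0.671, 1.006, 0.355).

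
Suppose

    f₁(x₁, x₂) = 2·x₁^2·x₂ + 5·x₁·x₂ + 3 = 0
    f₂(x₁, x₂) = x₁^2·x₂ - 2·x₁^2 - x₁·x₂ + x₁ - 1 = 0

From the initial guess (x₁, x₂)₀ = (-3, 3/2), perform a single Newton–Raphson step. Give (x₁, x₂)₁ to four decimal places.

(-2.2360, 1.6742)

At (-3, 3/2): F = (7.5000, -4.0000).
Jacobian J = [[4·x₁·x₂ + 5·x₂, 2·x₁^2 + 5·x₁], [2·x₁·x₂ - 4·x₁ - x₂ + 1, x₁^2 - x₁]].
At the point, J = [[-10.5000, 3.0000], [2.5000, 12.0000]] (det J = -133.5000).
Solving J·Δ = −F gives Δ = (0.7640, 0.1742).
Then the next iterate is (x₁, x₂)₁ = (-2.2360, 1.6742).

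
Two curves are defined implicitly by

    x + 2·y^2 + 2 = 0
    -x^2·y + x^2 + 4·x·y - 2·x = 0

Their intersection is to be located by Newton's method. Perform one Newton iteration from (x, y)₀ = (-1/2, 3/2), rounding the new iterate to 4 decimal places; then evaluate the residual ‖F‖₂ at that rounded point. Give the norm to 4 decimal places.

At (-1/2, 3/2): F = (6.0000, -2.1250).
Jacobian J = [[1, 4·y], [-2·x·y + 2·x + 4·y - 2, -x^2 + 4·x]].
At the point, J = [[1.0000, 6.0000], [4.5000, -2.2500]] (det J = -29.2500).
Solving J·Δ = −F gives Δ = (-0.0256, -0.9957).
Then the next iterate is (x, y)₁ = (-0.5256, 0.5043).
Re-evaluating at (-0.5256, 0.5043): F = (1.983037, 0.127899), so ‖F‖₂ = 1.9872.

1.9872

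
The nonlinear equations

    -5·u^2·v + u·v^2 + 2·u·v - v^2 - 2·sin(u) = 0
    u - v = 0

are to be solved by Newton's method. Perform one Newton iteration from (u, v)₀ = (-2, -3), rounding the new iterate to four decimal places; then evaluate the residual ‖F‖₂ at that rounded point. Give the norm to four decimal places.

13.4511

At (-2, -3): F = (46.818595, 1.0000).
Jacobian J = [[-10·u·v + v^2 + 2·v - 2·cos(u), -5·u^2 + 2·u·v + 2·u - 2·v], [1, -1]].
At the point, J = [[-56.167706, -6.0000], [1.0000, -1.0000]] (det J = 62.167706).
Solving J·Δ = −F gives Δ = (0.6566, 1.6566).
Then the next iterate is (u, v)₁ = (-1.3434, -1.3434).
Re-evaluating at (-1.3434, -1.3434): F = (13.451099, 0.0000), so ‖F‖₂ = 13.4511.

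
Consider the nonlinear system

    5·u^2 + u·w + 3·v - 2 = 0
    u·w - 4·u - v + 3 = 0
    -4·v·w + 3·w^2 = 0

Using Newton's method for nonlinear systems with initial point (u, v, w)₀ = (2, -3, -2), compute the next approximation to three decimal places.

At (2, -3, -2): F = (5.000, -6.000, -12.000).
Jacobian J = [[10·u + w, 3, u], [w - 4, -1, u], [0, -4·w, -4·v + 6·w]].
At the point, J = [[18.000, 3.000, 2.000], [-6.000, -1.000, 2.000], [0.000, 8.000, 0.000]] (det J = -384.000).
Solving J·Δ = −F gives Δ = (-0.708, 1.500, 1.625).
Then the next iterate is (u, v, w)₁ = (1.292, -1.500, -0.375).

(1.292, -1.500, -0.375)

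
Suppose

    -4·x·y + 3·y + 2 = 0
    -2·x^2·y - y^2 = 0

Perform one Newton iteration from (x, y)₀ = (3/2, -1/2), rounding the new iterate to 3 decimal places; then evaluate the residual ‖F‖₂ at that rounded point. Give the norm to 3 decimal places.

131.637

At (3/2, -1/2): F = (3.500, 2.000).
Jacobian J = [[-4·y, -4·x + 3], [-4·x·y, -2·x^2 - 2·y]].
At the point, J = [[2.000, -3.000], [3.000, -3.500]] (det J = 2.000).
Solving J·Δ = −F gives Δ = (3.125, 3.250).
Then the next iterate is (x, y)₁ = (4.625, 2.750).
Re-evaluating at (4.625, 2.750): F = (-40.625, -125.21094), so ‖F‖₂ = 131.637.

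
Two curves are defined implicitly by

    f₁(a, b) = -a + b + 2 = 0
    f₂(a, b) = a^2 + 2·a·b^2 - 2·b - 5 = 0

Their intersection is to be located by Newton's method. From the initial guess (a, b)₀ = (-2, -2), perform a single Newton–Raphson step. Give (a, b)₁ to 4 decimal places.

(0.2778, -1.7222)

At (-2, -2): F = (2.0000, -13.0000).
Jacobian J = [[-1, 1], [2·a + 2·b^2, 4·a·b - 2]].
At the point, J = [[-1.0000, 1.0000], [4.0000, 14.0000]] (det J = -18.0000).
Solving J·Δ = −F gives Δ = (2.2778, 0.2778).
Then the next iterate is (a, b)₁ = (0.2778, -1.7222).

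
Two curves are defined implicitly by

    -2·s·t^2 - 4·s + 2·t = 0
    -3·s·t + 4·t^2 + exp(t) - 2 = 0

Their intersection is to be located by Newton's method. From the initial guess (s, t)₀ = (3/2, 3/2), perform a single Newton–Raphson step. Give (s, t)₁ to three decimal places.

(0.872, 0.869)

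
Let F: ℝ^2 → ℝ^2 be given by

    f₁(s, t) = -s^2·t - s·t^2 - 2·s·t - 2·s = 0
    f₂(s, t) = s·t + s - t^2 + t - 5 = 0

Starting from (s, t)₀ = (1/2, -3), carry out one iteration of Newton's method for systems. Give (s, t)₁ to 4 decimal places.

At (1/2, -3): F = (-1.7500, -18.0000).
Jacobian J = [[-2·s·t - t^2 - 2·t - 2, -s^2 - 2·s·t - 2·s], [t + 1, s - 2·t + 1]].
At the point, J = [[-2.0000, 1.7500], [-2.0000, 7.5000]] (det J = -11.5000).
Solving J·Δ = −F gives Δ = (1.5978, 2.8261).
Then the next iterate is (s, t)₁ = (2.0978, -0.1739).

(2.0978, -0.1739)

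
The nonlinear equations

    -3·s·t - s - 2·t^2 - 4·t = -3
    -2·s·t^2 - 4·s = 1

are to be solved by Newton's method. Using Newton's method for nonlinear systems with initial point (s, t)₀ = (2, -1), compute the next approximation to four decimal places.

At (2, -1): F = (9.0000, -13.0000).
Jacobian J = [[-3·t - 1, -3·s - 4·t - 4], [-2·t^2 - 4, -4·s·t]].
At the point, J = [[2.0000, -6.0000], [-6.0000, 8.0000]] (det J = -20.0000).
Solving J·Δ = −F gives Δ = (-0.3000, 1.4000).
Then the next iterate is (s, t)₁ = (1.7000, 0.4000).

(1.7000, 0.4000)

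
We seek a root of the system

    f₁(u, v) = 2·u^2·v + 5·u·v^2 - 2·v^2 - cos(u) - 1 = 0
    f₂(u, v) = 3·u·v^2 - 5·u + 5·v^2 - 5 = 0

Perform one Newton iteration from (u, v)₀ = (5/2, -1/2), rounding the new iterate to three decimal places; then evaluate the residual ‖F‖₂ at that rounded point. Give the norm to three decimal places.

At (5/2, -1/2): F = (-3.82386, -14.375).
Jacobian J = [[4·u·v + 5·v^2 + sin(u), 2·u^2 + 10·u·v - 4·v], [3·v^2 - 5, 6·u·v + 10·v]].
At the point, J = [[-3.15153, 2.000], [-4.250, -12.500]] (det J = 47.89410).
Solving J·Δ = −F gives Δ = (-1.598, -0.607).
Then the next iterate is (u, v)₁ = (0.902, -1.107).
Re-evaluating at (0.902, -1.107): F = (-0.34548, -0.06669), so ‖F‖₂ = 0.352.

0.352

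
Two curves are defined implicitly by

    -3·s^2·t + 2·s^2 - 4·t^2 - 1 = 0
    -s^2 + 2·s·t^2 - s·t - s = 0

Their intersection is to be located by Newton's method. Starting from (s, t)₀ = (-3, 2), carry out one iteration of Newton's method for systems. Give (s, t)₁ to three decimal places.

(-0.387, 2.226)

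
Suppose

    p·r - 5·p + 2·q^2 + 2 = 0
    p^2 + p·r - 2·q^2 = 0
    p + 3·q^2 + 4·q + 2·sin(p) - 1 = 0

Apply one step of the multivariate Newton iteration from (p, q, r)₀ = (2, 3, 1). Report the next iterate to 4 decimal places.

At (2, 3, 1): F = (12.0000, -12.0000, 41.818595).
Jacobian J = [[r - 5, 4·q, p], [2·p + r, -4·q, p], [2·cos(p) + 1, 6·q + 4, 0]].
At the point, J = [[-4.0000, 12.0000, 2.0000], [5.0000, -12.0000, 2.0000], [0.167706, 22.0000, 0.0000]] (det J = 404.049904).
Solving J·Δ = −F gives Δ = (-2.3544, -1.8829, 0.5886).
Then the next iterate is (p, q, r)₁ = (-0.3544, 1.1171, 1.5886).

(-0.3544, 1.1171, 1.5886)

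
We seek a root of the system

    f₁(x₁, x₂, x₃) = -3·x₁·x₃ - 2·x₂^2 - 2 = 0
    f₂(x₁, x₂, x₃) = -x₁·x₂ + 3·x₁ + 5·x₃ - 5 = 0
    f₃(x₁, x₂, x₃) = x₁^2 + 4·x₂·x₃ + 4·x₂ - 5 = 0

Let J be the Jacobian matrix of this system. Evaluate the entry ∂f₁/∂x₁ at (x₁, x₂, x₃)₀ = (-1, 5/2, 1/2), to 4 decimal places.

∂f₁/∂x₁ = -3·x₃.
At (-1, 5/2, 1/2) this is -1.5000.

-1.5000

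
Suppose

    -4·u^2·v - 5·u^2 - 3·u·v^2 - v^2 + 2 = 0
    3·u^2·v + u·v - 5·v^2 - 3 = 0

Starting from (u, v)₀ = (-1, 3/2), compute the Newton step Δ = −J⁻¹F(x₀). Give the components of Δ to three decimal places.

(0.442, -1.120)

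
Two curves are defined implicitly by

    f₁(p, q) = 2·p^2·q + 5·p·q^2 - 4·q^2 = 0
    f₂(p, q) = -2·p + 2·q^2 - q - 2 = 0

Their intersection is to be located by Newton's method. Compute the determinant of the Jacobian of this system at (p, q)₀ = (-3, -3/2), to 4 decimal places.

-54.7500

J = [[4·p·q + 5·q^2, 2·p^2 + 10·p·q - 8·q], [-2, 4·q - 1]].
At the point, J = [[29.2500, 75.0000], [-2.0000, -7.0000]].
det J = -54.7500.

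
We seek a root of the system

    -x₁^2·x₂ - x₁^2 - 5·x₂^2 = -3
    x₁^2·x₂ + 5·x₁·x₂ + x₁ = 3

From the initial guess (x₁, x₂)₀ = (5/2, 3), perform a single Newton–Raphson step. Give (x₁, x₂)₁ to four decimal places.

At (5/2, 3): F = (-67.0000, 55.7500).
Jacobian J = [[-2·x₁·x₂ - 2·x₁, -x₁^2 - 10·x₂], [2·x₁·x₂ + 5·x₂ + 1, x₁^2 + 5·x₁]].
At the point, J = [[-20.0000, -36.2500], [31.0000, 18.7500]] (det J = 748.7500).
Solving J·Δ = −F gives Δ = (-1.0213, -1.2848).
Then the next iterate is (x₁, x₂)₁ = (1.4787, 1.7152).

(1.4787, 1.7152)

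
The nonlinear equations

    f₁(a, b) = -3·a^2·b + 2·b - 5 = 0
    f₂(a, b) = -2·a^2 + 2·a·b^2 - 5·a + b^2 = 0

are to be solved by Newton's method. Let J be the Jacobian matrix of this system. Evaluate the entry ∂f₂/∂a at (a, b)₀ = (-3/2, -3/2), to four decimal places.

5.5000

∂f₂/∂a = -4·a + 2·b^2 - 5.
At (-3/2, -3/2) this is 5.5000.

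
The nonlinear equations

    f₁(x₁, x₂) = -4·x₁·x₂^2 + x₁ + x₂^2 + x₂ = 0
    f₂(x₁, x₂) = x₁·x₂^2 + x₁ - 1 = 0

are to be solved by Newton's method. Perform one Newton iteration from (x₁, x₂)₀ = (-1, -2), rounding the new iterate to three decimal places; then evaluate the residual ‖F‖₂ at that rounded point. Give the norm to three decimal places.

At (-1, -2): F = (17.000, -6.000).
Jacobian J = [[-4·x₂^2 + 1, -8·x₁·x₂ + 2·x₂ + 1], [x₂^2 + 1, 2·x₁·x₂]].
At the point, J = [[-15.000, -19.000], [5.000, 4.000]] (det J = 35.000).
Solving J·Δ = −F gives Δ = (1.314, -0.143).
Then the next iterate is (x₁, x₂)₁ = (0.314, -2.143).
Re-evaluating at (0.314, -2.143): F = (-3.00467, 0.75603), so ‖F‖₂ = 3.098.

3.098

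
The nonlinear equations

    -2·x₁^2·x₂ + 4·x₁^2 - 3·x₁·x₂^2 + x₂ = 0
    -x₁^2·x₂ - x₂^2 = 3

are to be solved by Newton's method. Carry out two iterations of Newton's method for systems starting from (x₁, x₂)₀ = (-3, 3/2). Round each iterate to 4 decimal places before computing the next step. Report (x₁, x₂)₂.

At (-3, 3/2): F = (30.7500, -18.7500).
Jacobian J = [[-4·x₁·x₂ + 8·x₁ - 3·x₂^2, -2·x₁^2 - 6·x₁·x₂ + 1], [-2·x₁·x₂, -x₁^2 - 2·x₂]].
At the point, J = [[-12.7500, 10.0000], [9.0000, -12.0000]] (det J = 63.0000).
Solving J·Δ = −F gives Δ = (2.8810, 0.5982).
Then the next iterate is (x₁, x₂)₁ = (-0.1190, 2.0982).
Round to (-0.1190, 2.0982) and repeat: F = (3.667091, -7.432156), J = [[-13.160587, 2.469793], [0.499372, -4.210561]].
Δ = (-0.0538, -1.7715), so (x₁, x₂)₂ = (-0.1728, 0.3267).

(-0.1728, 0.3267)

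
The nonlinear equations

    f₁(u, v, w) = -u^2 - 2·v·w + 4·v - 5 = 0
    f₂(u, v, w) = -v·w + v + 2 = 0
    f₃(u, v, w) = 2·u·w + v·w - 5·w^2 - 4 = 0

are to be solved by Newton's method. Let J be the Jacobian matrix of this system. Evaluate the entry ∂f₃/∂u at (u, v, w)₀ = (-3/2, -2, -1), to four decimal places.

∂f₃/∂u = 2·w.
At (-3/2, -2, -1) this is -2.0000.

-2.0000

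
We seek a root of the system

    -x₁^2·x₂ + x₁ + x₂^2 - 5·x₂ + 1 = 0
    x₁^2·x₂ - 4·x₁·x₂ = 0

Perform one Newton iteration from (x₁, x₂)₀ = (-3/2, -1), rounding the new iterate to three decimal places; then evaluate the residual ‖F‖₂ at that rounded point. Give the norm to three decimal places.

1.881

At (-3/2, -1): F = (7.750, -8.250).
Jacobian J = [[-2·x₁·x₂ + 1, -x₁^2 + 2·x₂ - 5], [2·x₁·x₂ - 4·x₂, x₁^2 - 4·x₁]].
At the point, J = [[-2.000, -9.250], [7.000, 8.250]] (det J = 48.250).
Solving J·Δ = −F gives Δ = (0.256, 0.782).
Then the next iterate is (x₁, x₂)₁ = (-1.244, -0.218).
Re-evaluating at (-1.244, -0.218): F = (1.23089, -1.42213), so ‖F‖₂ = 1.881.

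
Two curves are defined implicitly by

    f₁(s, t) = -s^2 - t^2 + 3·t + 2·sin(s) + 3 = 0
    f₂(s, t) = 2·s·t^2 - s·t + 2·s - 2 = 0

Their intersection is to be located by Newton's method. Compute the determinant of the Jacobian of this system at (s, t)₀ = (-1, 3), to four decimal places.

J = [[-2·s + 2·cos(s), -2·t + 3], [2·t^2 - t + 2, 4·s·t - s]].
At the point, J = [[3.080605, -3.0000], [17.0000, -11.0000]].
det J = 17.1133.

17.1133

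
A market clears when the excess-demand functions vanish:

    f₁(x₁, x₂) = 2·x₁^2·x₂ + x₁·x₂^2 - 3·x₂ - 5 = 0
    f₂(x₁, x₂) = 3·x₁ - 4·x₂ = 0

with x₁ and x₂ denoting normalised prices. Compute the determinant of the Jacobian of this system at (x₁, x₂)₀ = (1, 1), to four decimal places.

J = [[4·x₁·x₂ + x₂^2, 2·x₁^2 + 2·x₁·x₂ - 3], [3, -4]].
At the point, J = [[5.0000, 1.0000], [3.0000, -4.0000]].
det J = -23.0000.

-23.0000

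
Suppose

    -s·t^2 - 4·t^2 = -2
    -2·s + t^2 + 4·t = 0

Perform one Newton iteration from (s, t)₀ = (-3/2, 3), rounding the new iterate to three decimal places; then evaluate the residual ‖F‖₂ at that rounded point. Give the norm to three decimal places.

4.652

At (-3/2, 3): F = (-20.500, 24.000).
Jacobian J = [[-t^2, -2·s·t - 8·t], [-2, 2·t + 4]].
At the point, J = [[-9.000, -15.000], [-2.000, 10.000]] (det J = -120.000).
Solving J·Δ = −F gives Δ = (1.292, -2.142).
Then the next iterate is (s, t)₁ = (-0.208, 0.858).
Re-evaluating at (-0.208, 0.858): F = (-0.79153, 4.58416), so ‖F‖₂ = 4.652.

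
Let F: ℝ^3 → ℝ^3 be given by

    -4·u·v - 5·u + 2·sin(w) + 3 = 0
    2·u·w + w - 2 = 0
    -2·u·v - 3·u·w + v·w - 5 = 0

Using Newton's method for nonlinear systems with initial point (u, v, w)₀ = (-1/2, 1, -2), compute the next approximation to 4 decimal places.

At (-1/2, 1, -2): F = (5.681405, -2.0000, -9.0000).
Jacobian J = [[-4·v - 5, -4·u, 2·cos(w)], [2·w, 0, 2·u + 1], [-2·v - 3·w, -2·u + w, -3·u + v]].
At the point, J = [[-9.0000, 2.0000, -0.832294], [-4.0000, 0.0000, 0.0000], [4.0000, -1.0000, 2.5000]] (det J = 16.670825).
Solving J·Δ = −F gives Δ = (-0.5000, -3.9106, 2.8358).
Then the next iterate is (u, v, w)₁ = (-1.0000, -2.9106, 0.8358).

(-1.0000, -2.9106, 0.8358)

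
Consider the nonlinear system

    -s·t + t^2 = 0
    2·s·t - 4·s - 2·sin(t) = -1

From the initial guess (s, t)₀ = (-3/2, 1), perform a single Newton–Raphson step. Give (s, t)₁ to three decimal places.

At (-3/2, 1): F = (2.500, 2.31706).
Jacobian J = [[-t, -s + 2·t], [2·t - 4, 2·s - 2·cos(t)]].
At the point, J = [[-1.000, 3.500], [-2.000, -4.08060]] (det J = 11.08060).
Solving J·Δ = −F gives Δ = (1.653, -0.242).
Then the next iterate is (s, t)₁ = (0.153, 0.758).

(0.153, 0.758)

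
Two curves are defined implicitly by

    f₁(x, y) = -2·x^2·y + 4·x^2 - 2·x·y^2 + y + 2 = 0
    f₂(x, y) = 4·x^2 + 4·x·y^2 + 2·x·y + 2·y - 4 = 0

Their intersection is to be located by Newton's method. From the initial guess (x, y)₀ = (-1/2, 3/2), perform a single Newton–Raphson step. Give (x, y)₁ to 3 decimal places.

(-18.500, -28.500)

At (-1/2, 3/2): F = (6.000, -6.000).
Jacobian J = [[-4·x·y + 8·x - 2·y^2, -2·x^2 - 4·x·y + 1], [8·x + 4·y^2 + 2·y, 8·x·y + 2·x + 2]].
At the point, J = [[-5.500, 3.500], [8.000, -5.000]] (det J = -0.500).
Solving J·Δ = −F gives Δ = (-18.000, -30.000).
Then the next iterate is (x, y)₁ = (-18.500, -28.500).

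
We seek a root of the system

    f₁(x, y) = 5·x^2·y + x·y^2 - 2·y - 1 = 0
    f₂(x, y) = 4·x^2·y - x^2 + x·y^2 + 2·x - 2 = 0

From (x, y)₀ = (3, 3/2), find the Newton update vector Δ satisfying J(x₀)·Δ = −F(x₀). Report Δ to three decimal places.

(-0.760, -0.661)

At (3, 3/2): F = (70.250, 55.750).
Jacobian J = [[10·x·y + y^2, 5·x^2 + 2·x·y - 2], [8·x·y - 2·x + y^2 + 2, 4·x^2 + 2·x·y]].
At the point, J = [[47.250, 52.000], [34.250, 45.000]] (det J = 345.250).
Solving J·Δ = −F gives Δ = (-0.760, -0.661).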